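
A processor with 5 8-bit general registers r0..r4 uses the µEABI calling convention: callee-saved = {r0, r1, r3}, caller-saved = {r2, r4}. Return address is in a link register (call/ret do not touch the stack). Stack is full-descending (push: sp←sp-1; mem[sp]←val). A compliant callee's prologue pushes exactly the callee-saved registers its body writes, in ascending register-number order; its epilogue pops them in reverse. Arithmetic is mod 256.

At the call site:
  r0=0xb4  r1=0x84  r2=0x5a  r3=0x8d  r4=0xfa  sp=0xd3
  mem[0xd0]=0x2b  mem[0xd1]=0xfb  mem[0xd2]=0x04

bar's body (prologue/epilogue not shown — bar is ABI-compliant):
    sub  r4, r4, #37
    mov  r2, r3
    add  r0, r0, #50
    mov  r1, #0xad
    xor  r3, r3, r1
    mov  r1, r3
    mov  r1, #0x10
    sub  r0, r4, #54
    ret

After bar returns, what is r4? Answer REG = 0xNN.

REG = 0xd5

prologue: push r0 -> mem[0xd2]=0xb4, sp=0xd2
prologue: push r1 -> mem[0xd1]=0x84, sp=0xd1
prologue: push r3 -> mem[0xd0]=0x8d, sp=0xd0
body[0] sub  r4, r4, #37 -> r4=0xd5
body[1] mov  r2, r3 -> r2=0x8d
body[2] add  r0, r0, #50 -> r0=0xe6
body[3] mov  r1, #0xad -> r1=0xad
body[4] xor  r3, r3, r1 -> r3=0x20
body[5] mov  r1, r3 -> r1=0x20
body[6] mov  r1, #0x10 -> r1=0x10
body[7] sub  r0, r4, #54 -> r0=0x9f
epilogue: pop r3=0x8d, sp=0xd1
epilogue: pop r1=0x84, sp=0xd2
epilogue: pop r0=0xb4, sp=0xd3
r4 is caller-saved -> body value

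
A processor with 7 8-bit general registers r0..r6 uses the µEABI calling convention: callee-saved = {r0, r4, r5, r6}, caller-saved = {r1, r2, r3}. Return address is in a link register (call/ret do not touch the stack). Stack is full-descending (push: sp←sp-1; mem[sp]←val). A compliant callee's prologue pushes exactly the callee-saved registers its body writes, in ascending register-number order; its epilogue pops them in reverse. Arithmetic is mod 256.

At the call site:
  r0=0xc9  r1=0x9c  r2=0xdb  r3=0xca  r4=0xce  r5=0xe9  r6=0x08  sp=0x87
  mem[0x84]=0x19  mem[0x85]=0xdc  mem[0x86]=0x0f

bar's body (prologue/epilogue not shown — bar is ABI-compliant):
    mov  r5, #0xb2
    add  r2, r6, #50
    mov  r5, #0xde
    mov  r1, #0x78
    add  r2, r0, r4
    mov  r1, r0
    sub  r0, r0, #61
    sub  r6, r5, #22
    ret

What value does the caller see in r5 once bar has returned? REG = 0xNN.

REG = 0xe9

prologue: push r0 → mem[0x86]=0xc9, sp=0x86
prologue: push r5 → mem[0x85]=0xe9, sp=0x85
prologue: push r6 → mem[0x84]=0x08, sp=0x84
body[0] mov  r5, #0xb2 → r5=0xb2
body[1] add  r2, r6, #50 → r2=0x3a
body[2] mov  r5, #0xde → r5=0xde
body[3] mov  r1, #0x78 → r1=0x78
body[4] add  r2, r0, r4 → r2=0x97
body[5] mov  r1, r0 → r1=0xc9
body[6] sub  r0, r0, #61 → r0=0x8c
body[7] sub  r6, r5, #22 → r6=0xc8
epilogue: pop r6=0x08, sp=0x85
epilogue: pop r5=0xe9, sp=0x86
epilogue: pop r0=0xc9, sp=0x87
r5 is callee-saved → restored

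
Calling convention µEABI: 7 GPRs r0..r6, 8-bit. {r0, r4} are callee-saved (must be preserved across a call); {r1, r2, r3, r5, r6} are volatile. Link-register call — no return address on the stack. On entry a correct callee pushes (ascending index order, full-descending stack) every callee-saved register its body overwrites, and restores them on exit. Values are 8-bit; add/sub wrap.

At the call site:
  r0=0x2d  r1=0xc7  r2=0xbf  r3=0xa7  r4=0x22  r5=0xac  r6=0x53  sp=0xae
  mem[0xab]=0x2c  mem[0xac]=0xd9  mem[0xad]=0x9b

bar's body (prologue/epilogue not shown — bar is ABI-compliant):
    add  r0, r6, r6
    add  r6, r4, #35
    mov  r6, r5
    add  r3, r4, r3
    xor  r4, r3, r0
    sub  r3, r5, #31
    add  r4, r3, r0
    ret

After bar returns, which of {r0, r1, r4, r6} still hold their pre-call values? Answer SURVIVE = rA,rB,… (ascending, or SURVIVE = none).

SURVIVE = r0,r1,r4

prologue: push r0 → mem[0xad]=0x2d, sp=0xad
prologue: push r4 → mem[0xac]=0x22, sp=0xac
body[0] add  r0, r6, r6 → r0=0xa6
body[1] add  r6, r4, #35 → r6=0x45
body[2] mov  r6, r5 → r6=0xac
body[3] add  r3, r4, r3 → r3=0xc9
body[4] xor  r4, r3, r0 → r4=0x6f
body[5] sub  r3, r5, #31 → r3=0x8d
body[6] add  r4, r3, r0 → r4=0x33
epilogue: pop r4=0x22, sp=0xad
epilogue: pop r0=0x2d, sp=0xae
r0: callee-saved, written=True
r1: caller-saved, written=False
r4: callee-saved, written=True
r6: caller-saved, written=True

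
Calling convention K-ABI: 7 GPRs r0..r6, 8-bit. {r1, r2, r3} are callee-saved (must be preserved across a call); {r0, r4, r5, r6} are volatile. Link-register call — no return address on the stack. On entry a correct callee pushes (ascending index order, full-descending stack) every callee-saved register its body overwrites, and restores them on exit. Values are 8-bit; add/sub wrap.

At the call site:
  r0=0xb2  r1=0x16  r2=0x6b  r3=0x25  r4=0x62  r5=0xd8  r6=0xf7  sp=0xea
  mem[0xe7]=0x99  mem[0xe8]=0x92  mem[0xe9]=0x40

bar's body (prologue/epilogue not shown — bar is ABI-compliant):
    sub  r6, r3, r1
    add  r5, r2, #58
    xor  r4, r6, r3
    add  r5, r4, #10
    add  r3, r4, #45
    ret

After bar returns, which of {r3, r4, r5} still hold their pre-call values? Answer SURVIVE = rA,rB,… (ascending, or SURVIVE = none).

SURVIVE = r3

prologue: push r3 -> mem[0xe9]=0x25, sp=0xe9
body[0] sub  r6, r3, r1 -> r6=0x0f
body[1] add  r5, r2, #58 -> r5=0xa5
body[2] xor  r4, r6, r3 -> r4=0x2a
body[3] add  r5, r4, #10 -> r5=0x34
body[4] add  r3, r4, #45 -> r3=0x57
epilogue: pop r3=0x25, sp=0xea
r3: callee-saved, written=True
r4: caller-saved, written=True
r5: caller-saved, written=True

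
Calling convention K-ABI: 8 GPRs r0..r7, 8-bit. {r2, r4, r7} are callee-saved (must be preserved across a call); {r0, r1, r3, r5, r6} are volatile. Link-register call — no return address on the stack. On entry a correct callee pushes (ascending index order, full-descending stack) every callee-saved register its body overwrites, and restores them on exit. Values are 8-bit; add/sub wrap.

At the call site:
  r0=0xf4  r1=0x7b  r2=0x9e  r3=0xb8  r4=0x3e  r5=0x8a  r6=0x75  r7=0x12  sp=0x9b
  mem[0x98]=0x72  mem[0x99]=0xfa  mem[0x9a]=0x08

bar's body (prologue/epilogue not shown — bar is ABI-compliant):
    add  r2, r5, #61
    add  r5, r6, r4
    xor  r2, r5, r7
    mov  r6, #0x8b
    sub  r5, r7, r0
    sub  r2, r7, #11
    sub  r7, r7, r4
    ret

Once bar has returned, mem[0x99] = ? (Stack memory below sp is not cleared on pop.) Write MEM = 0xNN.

MEM = 0x12

prologue: push r2 -> mem[0x9a]=0x9e, sp=0x9a
prologue: push r7 -> mem[0x99]=0x12, sp=0x99
body[0] add  r2, r5, #61 -> r2=0xc7
body[1] add  r5, r6, r4 -> r5=0xb3
body[2] xor  r2, r5, r7 -> r2=0xa1
body[3] mov  r6, #0x8b -> r6=0x8b
body[4] sub  r5, r7, r0 -> r5=0x1e
body[5] sub  r2, r7, #11 -> r2=0x07
body[6] sub  r7, r7, r4 -> r7=0xd4
epilogue: pop r7=0x12, sp=0x9a
epilogue: pop r2=0x9e, sp=0x9b
prologue pushed ['r2', 'r7'] at ['0x9a', '0x99']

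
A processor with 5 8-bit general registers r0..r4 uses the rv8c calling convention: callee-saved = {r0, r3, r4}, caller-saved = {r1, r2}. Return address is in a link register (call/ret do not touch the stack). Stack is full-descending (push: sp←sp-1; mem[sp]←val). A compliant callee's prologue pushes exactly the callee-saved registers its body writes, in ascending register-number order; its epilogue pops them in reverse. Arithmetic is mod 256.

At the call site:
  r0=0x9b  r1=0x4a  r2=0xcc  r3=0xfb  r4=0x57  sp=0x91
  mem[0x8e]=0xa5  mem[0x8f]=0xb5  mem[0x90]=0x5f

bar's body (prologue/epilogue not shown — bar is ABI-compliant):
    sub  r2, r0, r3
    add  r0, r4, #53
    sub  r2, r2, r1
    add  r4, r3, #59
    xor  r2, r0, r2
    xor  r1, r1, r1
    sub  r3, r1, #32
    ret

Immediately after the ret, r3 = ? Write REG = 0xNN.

prologue: push r0 -> mem[0x90]=0x9b, sp=0x90
prologue: push r3 -> mem[0x8f]=0xfb, sp=0x8f
prologue: push r4 -> mem[0x8e]=0x57, sp=0x8e
body[0] sub  r2, r0, r3 -> r2=0xa0
body[1] add  r0, r4, #53 -> r0=0x8c
body[2] sub  r2, r2, r1 -> r2=0x56
body[3] add  r4, r3, #59 -> r4=0x36
body[4] xor  r2, r0, r2 -> r2=0xda
body[5] xor  r1, r1, r1 -> r1=0x00
body[6] sub  r3, r1, #32 -> r3=0xe0
epilogue: pop r4=0x57, sp=0x8f
epilogue: pop r3=0xfb, sp=0x90
epilogue: pop r0=0x9b, sp=0x91
r3 is callee-saved -> restored

REG = 0xfb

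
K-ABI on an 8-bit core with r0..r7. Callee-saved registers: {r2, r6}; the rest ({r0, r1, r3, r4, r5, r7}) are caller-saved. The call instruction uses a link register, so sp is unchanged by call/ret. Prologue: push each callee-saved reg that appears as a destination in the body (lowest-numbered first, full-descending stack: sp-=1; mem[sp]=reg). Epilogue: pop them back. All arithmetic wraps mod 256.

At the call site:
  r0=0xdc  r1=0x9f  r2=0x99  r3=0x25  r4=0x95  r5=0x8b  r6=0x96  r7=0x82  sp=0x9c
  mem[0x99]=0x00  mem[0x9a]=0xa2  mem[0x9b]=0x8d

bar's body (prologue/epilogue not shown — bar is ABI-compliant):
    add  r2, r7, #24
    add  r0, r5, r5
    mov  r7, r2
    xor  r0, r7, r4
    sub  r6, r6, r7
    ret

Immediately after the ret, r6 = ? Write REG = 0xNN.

prologue: push r2 -> mem[0x9b]=0x99, sp=0x9b
prologue: push r6 -> mem[0x9a]=0x96, sp=0x9a
body[0] add  r2, r7, #24 -> r2=0x9a
body[1] add  r0, r5, r5 -> r0=0x16
body[2] mov  r7, r2 -> r7=0x9a
body[3] xor  r0, r7, r4 -> r0=0x0f
body[4] sub  r6, r6, r7 -> r6=0xfc
epilogue: pop r6=0x96, sp=0x9b
epilogue: pop r2=0x99, sp=0x9c
r6 is callee-saved -> restored

REG = 0x96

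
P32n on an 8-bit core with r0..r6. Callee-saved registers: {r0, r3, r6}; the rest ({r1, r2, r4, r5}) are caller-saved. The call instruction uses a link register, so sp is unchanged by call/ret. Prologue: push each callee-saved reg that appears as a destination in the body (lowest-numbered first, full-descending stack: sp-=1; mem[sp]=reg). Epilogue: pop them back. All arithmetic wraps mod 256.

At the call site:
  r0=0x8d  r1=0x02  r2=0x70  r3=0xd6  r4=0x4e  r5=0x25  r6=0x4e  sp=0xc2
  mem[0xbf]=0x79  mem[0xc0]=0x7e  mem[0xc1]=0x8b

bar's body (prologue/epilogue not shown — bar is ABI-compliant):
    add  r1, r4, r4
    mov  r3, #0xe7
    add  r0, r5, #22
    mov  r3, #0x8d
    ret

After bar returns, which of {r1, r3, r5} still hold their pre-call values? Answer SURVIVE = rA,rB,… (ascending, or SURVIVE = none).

SURVIVE = r3,r5

prologue: push r0 → mem[0xc1]=0x8d, sp=0xc1
prologue: push r3 → mem[0xc0]=0xd6, sp=0xc0
body[0] add  r1, r4, r4 → r1=0x9c
body[1] mov  r3, #0xe7 → r3=0xe7
body[2] add  r0, r5, #22 → r0=0x3b
body[3] mov  r3, #0x8d → r3=0x8d
epilogue: pop r3=0xd6, sp=0xc1
epilogue: pop r0=0x8d, sp=0xc2
r1: caller-saved, written=True
r3: callee-saved, written=True
r5: caller-saved, written=False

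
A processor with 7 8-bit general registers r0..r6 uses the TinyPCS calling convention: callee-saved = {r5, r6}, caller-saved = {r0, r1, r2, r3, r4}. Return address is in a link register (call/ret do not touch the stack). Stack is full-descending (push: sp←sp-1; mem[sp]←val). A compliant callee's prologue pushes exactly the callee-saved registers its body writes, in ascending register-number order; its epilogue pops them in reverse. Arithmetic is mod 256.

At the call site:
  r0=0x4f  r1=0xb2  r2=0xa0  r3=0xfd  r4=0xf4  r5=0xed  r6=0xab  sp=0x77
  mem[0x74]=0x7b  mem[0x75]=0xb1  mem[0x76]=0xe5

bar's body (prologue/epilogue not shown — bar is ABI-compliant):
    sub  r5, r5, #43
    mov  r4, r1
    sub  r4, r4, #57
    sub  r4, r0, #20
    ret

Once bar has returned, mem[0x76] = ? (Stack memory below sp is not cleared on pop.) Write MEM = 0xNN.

MEM = 0xed

prologue: push r5 → mem[0x76]=0xed, sp=0x76
body[0] sub  r5, r5, #43 → r5=0xc2
body[1] mov  r4, r1 → r4=0xb2
body[2] sub  r4, r4, #57 → r4=0x79
body[3] sub  r4, r0, #20 → r4=0x3b
epilogue: pop r5=0xed, sp=0x77
prologue pushed ['r5'] at ['0x76']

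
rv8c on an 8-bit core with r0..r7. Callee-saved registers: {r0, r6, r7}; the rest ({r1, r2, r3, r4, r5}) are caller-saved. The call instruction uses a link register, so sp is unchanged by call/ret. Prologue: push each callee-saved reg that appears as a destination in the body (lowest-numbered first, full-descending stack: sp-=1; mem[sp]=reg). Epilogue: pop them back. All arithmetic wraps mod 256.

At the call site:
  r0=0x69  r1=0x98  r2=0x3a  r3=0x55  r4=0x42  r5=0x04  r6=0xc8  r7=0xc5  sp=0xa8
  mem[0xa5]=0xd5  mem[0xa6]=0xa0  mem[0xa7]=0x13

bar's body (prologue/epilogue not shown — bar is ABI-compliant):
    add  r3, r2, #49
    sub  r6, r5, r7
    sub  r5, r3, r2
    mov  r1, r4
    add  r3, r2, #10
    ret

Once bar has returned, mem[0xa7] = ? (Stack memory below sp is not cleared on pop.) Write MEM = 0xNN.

MEM = 0xc8

prologue: push r6 → mem[0xa7]=0xc8, sp=0xa7
body[0] add  r3, r2, #49 → r3=0x6b
body[1] sub  r6, r5, r7 → r6=0x3f
body[2] sub  r5, r3, r2 → r5=0x31
body[3] mov  r1, r4 → r1=0x42
body[4] add  r3, r2, #10 → r3=0x44
epilogue: pop r6=0xc8, sp=0xa8
prologue pushed ['r6'] at ['0xa7']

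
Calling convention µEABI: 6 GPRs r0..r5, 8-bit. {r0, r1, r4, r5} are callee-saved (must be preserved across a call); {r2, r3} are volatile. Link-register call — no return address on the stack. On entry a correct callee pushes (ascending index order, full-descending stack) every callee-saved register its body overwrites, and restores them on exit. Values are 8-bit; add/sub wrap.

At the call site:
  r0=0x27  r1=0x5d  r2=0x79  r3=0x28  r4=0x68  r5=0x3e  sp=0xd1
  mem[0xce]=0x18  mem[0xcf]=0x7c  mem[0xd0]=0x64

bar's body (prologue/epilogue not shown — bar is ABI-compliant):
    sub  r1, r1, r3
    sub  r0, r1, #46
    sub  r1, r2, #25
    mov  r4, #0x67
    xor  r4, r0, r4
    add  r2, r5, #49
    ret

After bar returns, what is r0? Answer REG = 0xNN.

REG = 0x27

prologue: push r0 → mem[0xd0]=0x27, sp=0xd0
prologue: push r1 → mem[0xcf]=0x5d, sp=0xcf
prologue: push r4 → mem[0xce]=0x68, sp=0xce
body[0] sub  r1, r1, r3 → r1=0x35
body[1] sub  r0, r1, #46 → r0=0x07
body[2] sub  r1, r2, #25 → r1=0x60
body[3] mov  r4, #0x67 → r4=0x67
body[4] xor  r4, r0, r4 → r4=0x60
body[5] add  r2, r5, #49 → r2=0x6f
epilogue: pop r4=0x68, sp=0xcf
epilogue: pop r1=0x5d, sp=0xd0
epilogue: pop r0=0x27, sp=0xd1
r0 is callee-saved → restored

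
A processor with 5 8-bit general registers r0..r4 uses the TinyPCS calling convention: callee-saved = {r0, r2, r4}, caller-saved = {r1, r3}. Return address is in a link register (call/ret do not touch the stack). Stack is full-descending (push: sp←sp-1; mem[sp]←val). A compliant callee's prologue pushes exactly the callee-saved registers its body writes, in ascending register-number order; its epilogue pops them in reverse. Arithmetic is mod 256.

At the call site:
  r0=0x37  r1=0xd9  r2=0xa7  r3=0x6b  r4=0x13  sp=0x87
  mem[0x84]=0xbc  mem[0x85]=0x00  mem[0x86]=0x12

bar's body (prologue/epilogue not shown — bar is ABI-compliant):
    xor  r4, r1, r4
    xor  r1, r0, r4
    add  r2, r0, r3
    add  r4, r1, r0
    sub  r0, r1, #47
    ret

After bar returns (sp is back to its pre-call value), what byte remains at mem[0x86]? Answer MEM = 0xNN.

prologue: push r0 → mem[0x86]=0x37, sp=0x86
prologue: push r2 → mem[0x85]=0xa7, sp=0x85
prologue: push r4 → mem[0x84]=0x13, sp=0x84
body[0] xor  r4, r1, r4 → r4=0xca
body[1] xor  r1, r0, r4 → r1=0xfd
body[2] add  r2, r0, r3 → r2=0xa2
body[3] add  r4, r1, r0 → r4=0x34
body[4] sub  r0, r1, #47 → r0=0xce
epilogue: pop r4=0x13, sp=0x85
epilogue: pop r2=0xa7, sp=0x86
epilogue: pop r0=0x37, sp=0x87
prologue pushed ['r0', 'r2', 'r4'] at ['0x86', '0x85', '0x84']

MEM = 0x37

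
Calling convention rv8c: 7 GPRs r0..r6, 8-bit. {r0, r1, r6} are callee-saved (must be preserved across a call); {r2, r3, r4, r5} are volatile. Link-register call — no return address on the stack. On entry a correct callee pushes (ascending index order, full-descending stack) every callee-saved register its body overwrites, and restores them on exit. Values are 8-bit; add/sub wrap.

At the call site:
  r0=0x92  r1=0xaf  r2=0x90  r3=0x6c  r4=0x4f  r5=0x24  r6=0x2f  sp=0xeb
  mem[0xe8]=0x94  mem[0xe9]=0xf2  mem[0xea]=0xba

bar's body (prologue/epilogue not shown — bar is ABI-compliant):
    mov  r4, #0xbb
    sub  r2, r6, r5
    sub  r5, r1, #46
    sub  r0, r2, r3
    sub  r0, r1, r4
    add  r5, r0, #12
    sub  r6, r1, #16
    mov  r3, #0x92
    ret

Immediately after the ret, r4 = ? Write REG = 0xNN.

REG = 0xbb

prologue: push r0 -> mem[0xea]=0x92, sp=0xea
prologue: push r6 -> mem[0xe9]=0x2f, sp=0xe9
body[0] mov  r4, #0xbb -> r4=0xbb
body[1] sub  r2, r6, r5 -> r2=0x0b
body[2] sub  r5, r1, #46 -> r5=0x81
body[3] sub  r0, r2, r3 -> r0=0x9f
body[4] sub  r0, r1, r4 -> r0=0xf4
body[5] add  r5, r0, #12 -> r5=0x00
body[6] sub  r6, r1, #16 -> r6=0x9f
body[7] mov  r3, #0x92 -> r3=0x92
epilogue: pop r6=0x2f, sp=0xea
epilogue: pop r0=0x92, sp=0xeb
r4 is caller-saved -> body value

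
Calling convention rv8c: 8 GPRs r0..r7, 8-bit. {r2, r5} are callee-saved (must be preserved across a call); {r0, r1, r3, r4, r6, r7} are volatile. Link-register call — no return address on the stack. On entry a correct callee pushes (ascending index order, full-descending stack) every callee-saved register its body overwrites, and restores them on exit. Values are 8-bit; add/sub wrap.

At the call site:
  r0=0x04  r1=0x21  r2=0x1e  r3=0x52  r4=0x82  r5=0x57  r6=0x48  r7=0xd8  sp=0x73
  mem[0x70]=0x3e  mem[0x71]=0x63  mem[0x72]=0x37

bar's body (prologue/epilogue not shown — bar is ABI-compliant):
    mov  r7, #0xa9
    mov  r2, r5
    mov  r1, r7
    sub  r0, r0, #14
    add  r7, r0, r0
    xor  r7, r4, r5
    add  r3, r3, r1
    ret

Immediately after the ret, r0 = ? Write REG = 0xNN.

REG = 0xf6

prologue: push r2 -> mem[0x72]=0x1e, sp=0x72
body[0] mov  r7, #0xa9 -> r7=0xa9
body[1] mov  r2, r5 -> r2=0x57
body[2] mov  r1, r7 -> r1=0xa9
body[3] sub  r0, r0, #14 -> r0=0xf6
body[4] add  r7, r0, r0 -> r7=0xec
body[5] xor  r7, r4, r5 -> r7=0xd5
body[6] add  r3, r3, r1 -> r3=0xfb
epilogue: pop r2=0x1e, sp=0x73
r0 is caller-saved -> body value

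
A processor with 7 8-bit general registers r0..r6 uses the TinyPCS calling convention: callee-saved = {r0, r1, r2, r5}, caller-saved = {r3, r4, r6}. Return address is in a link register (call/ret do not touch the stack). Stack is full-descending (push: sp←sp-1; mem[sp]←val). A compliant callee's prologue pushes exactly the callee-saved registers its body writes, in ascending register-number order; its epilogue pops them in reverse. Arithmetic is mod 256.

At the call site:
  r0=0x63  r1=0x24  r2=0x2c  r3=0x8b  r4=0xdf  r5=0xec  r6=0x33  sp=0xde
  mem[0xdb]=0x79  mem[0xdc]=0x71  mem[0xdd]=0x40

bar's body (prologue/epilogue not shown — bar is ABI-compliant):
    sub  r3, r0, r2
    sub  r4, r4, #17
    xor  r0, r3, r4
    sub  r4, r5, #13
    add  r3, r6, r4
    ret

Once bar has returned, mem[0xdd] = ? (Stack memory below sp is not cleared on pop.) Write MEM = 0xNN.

MEM = 0x63

prologue: push r0 -> mem[0xdd]=0x63, sp=0xdd
body[0] sub  r3, r0, r2 -> r3=0x37
body[1] sub  r4, r4, #17 -> r4=0xce
body[2] xor  r0, r3, r4 -> r0=0xf9
body[3] sub  r4, r5, #13 -> r4=0xdf
body[4] add  r3, r6, r4 -> r3=0x12
epilogue: pop r0=0x63, sp=0xde
prologue pushed ['r0'] at ['0xdd']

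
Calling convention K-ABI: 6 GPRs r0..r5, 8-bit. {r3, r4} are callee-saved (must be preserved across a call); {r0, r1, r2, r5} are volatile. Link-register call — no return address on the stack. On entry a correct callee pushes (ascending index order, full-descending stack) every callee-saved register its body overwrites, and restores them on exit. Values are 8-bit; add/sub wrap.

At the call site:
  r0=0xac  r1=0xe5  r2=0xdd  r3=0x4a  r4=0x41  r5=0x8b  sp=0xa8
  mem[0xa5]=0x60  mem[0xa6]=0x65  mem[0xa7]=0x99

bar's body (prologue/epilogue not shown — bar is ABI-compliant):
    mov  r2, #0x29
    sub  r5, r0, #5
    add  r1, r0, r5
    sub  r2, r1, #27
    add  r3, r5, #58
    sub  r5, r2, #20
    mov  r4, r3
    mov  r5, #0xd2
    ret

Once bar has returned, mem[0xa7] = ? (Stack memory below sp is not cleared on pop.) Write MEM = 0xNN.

prologue: push r3 → mem[0xa7]=0x4a, sp=0xa7
prologue: push r4 → mem[0xa6]=0x41, sp=0xa6
body[0] mov  r2, #0x29 → r2=0x29
body[1] sub  r5, r0, #5 → r5=0xa7
body[2] add  r1, r0, r5 → r1=0x53
body[3] sub  r2, r1, #27 → r2=0x38
body[4] add  r3, r5, #58 → r3=0xe1
body[5] sub  r5, r2, #20 → r5=0x24
body[6] mov  r4, r3 → r4=0xe1
body[7] mov  r5, #0xd2 → r5=0xd2
epilogue: pop r4=0x41, sp=0xa7
epilogue: pop r3=0x4a, sp=0xa8
prologue pushed ['r3', 'r4'] at ['0xa7', '0xa6']

MEM = 0x4a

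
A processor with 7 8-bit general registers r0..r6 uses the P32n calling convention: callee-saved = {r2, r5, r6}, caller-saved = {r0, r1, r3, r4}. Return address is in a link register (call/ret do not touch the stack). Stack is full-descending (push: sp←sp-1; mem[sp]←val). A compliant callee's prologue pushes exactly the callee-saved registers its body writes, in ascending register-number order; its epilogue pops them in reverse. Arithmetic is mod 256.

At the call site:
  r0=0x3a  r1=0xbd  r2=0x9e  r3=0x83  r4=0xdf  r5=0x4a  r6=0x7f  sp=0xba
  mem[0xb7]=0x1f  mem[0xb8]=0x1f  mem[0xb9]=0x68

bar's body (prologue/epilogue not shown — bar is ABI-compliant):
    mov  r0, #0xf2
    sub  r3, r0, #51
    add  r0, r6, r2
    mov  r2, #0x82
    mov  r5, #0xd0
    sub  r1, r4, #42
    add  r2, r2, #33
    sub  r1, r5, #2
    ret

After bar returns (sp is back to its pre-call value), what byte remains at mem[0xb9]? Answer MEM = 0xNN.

prologue: push r2 -> mem[0xb9]=0x9e, sp=0xb9
prologue: push r5 -> mem[0xb8]=0x4a, sp=0xb8
body[0] mov  r0, #0xf2 -> r0=0xf2
body[1] sub  r3, r0, #51 -> r3=0xbf
body[2] add  r0, r6, r2 -> r0=0x1d
body[3] mov  r2, #0x82 -> r2=0x82
body[4] mov  r5, #0xd0 -> r5=0xd0
body[5] sub  r1, r4, #42 -> r1=0xb5
body[6] add  r2, r2, #33 -> r2=0xa3
body[7] sub  r1, r5, #2 -> r1=0xce
epilogue: pop r5=0x4a, sp=0xb9
epilogue: pop r2=0x9e, sp=0xba
prologue pushed ['r2', 'r5'] at ['0xb9', '0xb8']

MEM = 0x9e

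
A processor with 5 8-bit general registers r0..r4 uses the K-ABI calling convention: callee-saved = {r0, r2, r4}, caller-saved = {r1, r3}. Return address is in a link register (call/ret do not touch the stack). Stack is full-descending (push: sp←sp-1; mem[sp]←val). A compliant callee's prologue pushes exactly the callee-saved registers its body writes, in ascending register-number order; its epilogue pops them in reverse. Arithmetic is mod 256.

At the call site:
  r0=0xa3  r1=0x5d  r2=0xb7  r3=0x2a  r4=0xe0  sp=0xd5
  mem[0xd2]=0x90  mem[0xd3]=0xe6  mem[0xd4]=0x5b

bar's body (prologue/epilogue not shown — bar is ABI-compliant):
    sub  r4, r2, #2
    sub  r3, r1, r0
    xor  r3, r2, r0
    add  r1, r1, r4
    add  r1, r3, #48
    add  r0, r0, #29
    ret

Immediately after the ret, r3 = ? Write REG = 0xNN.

prologue: push r0 -> mem[0xd4]=0xa3, sp=0xd4
prologue: push r4 -> mem[0xd3]=0xe0, sp=0xd3
body[0] sub  r4, r2, #2 -> r4=0xb5
body[1] sub  r3, r1, r0 -> r3=0xba
body[2] xor  r3, r2, r0 -> r3=0x14
body[3] add  r1, r1, r4 -> r1=0x12
body[4] add  r1, r3, #48 -> r1=0x44
body[5] add  r0, r0, #29 -> r0=0xc0
epilogue: pop r4=0xe0, sp=0xd4
epilogue: pop r0=0xa3, sp=0xd5
r3 is caller-saved -> body value

REG = 0x14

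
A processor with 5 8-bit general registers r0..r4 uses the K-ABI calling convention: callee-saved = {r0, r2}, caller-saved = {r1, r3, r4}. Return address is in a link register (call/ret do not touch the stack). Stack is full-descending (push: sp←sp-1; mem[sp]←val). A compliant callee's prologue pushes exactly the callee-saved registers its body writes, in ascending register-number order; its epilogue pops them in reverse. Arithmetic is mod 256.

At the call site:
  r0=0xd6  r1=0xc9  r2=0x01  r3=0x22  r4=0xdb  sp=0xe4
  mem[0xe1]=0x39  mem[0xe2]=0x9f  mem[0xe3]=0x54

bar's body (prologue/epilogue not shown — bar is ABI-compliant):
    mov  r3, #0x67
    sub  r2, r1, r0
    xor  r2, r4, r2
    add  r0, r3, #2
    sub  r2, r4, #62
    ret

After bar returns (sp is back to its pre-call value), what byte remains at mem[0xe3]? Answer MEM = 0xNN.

prologue: push r0 → mem[0xe3]=0xd6, sp=0xe3
prologue: push r2 → mem[0xe2]=0x01, sp=0xe2
body[0] mov  r3, #0x67 → r3=0x67
body[1] sub  r2, r1, r0 → r2=0xf3
body[2] xor  r2, r4, r2 → r2=0x28
body[3] add  r0, r3, #2 → r0=0x69
body[4] sub  r2, r4, #62 → r2=0x9d
epilogue: pop r2=0x01, sp=0xe3
epilogue: pop r0=0xd6, sp=0xe4
prologue pushed ['r0', 'r2'] at ['0xe3', '0xe2']

MEM = 0xd6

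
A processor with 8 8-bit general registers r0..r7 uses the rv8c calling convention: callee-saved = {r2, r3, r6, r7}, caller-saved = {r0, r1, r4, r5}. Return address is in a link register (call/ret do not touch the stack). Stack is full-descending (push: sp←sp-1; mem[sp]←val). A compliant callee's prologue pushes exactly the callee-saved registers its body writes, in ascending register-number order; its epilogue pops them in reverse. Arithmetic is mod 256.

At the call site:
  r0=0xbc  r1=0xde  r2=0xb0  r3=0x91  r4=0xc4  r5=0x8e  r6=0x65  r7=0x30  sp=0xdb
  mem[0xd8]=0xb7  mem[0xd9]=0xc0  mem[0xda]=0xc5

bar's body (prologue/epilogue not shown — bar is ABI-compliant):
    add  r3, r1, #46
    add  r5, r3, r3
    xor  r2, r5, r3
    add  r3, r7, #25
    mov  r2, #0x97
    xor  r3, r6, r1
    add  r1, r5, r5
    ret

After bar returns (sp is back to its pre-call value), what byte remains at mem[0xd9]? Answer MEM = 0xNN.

prologue: push r2 -> mem[0xda]=0xb0, sp=0xda
prologue: push r3 -> mem[0xd9]=0x91, sp=0xd9
body[0] add  r3, r1, #46 -> r3=0x0c
body[1] add  r5, r3, r3 -> r5=0x18
body[2] xor  r2, r5, r3 -> r2=0x14
body[3] add  r3, r7, #25 -> r3=0x49
body[4] mov  r2, #0x97 -> r2=0x97
body[5] xor  r3, r6, r1 -> r3=0xbb
body[6] add  r1, r5, r5 -> r1=0x30
epilogue: pop r3=0x91, sp=0xda
epilogue: pop r2=0xb0, sp=0xdb
prologue pushed ['r2', 'r3'] at ['0xda', '0xd9']

MEM = 0x91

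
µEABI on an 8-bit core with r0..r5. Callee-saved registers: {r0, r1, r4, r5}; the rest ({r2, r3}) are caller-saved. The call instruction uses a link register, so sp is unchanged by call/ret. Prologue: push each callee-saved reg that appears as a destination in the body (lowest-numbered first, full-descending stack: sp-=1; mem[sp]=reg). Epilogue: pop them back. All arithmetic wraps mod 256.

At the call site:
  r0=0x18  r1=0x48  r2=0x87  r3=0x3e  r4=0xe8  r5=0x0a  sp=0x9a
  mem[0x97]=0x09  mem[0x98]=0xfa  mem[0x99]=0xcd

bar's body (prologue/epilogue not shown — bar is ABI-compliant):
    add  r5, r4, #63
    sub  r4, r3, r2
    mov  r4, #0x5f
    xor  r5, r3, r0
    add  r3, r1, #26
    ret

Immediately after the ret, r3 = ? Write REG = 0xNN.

REG = 0x62

prologue: push r4 → mem[0x99]=0xe8, sp=0x99
prologue: push r5 → mem[0x98]=0x0a, sp=0x98
body[0] add  r5, r4, #63 → r5=0x27
body[1] sub  r4, r3, r2 → r4=0xb7
body[2] mov  r4, #0x5f → r4=0x5f
body[3] xor  r5, r3, r0 → r5=0x26
body[4] add  r3, r1, #26 → r3=0x62
epilogue: pop r5=0x0a, sp=0x99
epilogue: pop r4=0xe8, sp=0x9a
r3 is caller-saved → body value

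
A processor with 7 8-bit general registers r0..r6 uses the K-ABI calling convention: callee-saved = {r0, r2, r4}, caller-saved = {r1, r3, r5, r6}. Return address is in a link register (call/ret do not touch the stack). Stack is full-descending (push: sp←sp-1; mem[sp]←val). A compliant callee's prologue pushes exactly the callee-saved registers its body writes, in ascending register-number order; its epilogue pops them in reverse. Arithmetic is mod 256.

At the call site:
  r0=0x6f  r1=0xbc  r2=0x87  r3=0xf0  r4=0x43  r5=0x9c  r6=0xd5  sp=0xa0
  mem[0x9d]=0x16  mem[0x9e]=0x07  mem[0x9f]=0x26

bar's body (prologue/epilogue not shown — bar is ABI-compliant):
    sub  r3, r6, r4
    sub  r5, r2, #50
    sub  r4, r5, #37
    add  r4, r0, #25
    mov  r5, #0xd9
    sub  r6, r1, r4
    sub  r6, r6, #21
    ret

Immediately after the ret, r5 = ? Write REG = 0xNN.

REG = 0xd9

prologue: push r4 → mem[0x9f]=0x43, sp=0x9f
body[0] sub  r3, r6, r4 → r3=0x92
body[1] sub  r5, r2, #50 → r5=0x55
body[2] sub  r4, r5, #37 → r4=0x30
body[3] add  r4, r0, #25 → r4=0x88
body[4] mov  r5, #0xd9 → r5=0xd9
body[5] sub  r6, r1, r4 → r6=0x34
body[6] sub  r6, r6, #21 → r6=0x1f
epilogue: pop r4=0x43, sp=0xa0
r5 is caller-saved → body value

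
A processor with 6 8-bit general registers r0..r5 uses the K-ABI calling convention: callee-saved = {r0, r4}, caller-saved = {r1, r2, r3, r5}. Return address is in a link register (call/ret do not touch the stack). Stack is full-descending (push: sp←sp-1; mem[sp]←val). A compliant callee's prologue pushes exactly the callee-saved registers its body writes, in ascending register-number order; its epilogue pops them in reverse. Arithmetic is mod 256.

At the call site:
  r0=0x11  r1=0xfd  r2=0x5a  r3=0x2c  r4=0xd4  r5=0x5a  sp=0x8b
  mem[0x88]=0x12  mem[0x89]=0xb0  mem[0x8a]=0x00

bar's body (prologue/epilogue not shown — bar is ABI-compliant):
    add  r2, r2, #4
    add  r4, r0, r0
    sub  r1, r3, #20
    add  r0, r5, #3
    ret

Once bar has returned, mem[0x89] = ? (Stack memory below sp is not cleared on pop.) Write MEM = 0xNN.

MEM = 0xd4

prologue: push r0 → mem[0x8a]=0x11, sp=0x8a
prologue: push r4 → mem[0x89]=0xd4, sp=0x89
body[0] add  r2, r2, #4 → r2=0x5e
body[1] add  r4, r0, r0 → r4=0x22
body[2] sub  r1, r3, #20 → r1=0x18
body[3] add  r0, r5, #3 → r0=0x5d
epilogue: pop r4=0xd4, sp=0x8a
epilogue: pop r0=0x11, sp=0x8b
prologue pushed ['r0', 'r4'] at ['0x8a', '0x89']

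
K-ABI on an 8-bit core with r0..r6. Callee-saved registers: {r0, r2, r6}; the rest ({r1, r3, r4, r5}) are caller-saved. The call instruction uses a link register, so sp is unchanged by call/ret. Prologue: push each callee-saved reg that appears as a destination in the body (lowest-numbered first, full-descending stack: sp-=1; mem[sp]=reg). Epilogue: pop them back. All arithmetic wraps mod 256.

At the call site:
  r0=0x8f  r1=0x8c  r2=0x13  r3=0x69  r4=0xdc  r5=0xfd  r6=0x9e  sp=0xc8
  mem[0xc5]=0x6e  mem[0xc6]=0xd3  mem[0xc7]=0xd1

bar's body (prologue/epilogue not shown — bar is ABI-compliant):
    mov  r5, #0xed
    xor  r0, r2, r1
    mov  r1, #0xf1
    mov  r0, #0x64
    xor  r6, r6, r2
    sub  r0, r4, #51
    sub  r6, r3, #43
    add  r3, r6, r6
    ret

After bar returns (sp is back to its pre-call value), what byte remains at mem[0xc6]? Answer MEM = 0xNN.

prologue: push r0 → mem[0xc7]=0x8f, sp=0xc7
prologue: push r6 → mem[0xc6]=0x9e, sp=0xc6
body[0] mov  r5, #0xed → r5=0xed
body[1] xor  r0, r2, r1 → r0=0x9f
body[2] mov  r1, #0xf1 → r1=0xf1
body[3] mov  r0, #0x64 → r0=0x64
body[4] xor  r6, r6, r2 → r6=0x8d
body[5] sub  r0, r4, #51 → r0=0xa9
body[6] sub  r6, r3, #43 → r6=0x3e
body[7] add  r3, r6, r6 → r3=0x7c
epilogue: pop r6=0x9e, sp=0xc7
epilogue: pop r0=0x8f, sp=0xc8
prologue pushed ['r0', 'r6'] at ['0xc7', '0xc6']

MEM = 0x9e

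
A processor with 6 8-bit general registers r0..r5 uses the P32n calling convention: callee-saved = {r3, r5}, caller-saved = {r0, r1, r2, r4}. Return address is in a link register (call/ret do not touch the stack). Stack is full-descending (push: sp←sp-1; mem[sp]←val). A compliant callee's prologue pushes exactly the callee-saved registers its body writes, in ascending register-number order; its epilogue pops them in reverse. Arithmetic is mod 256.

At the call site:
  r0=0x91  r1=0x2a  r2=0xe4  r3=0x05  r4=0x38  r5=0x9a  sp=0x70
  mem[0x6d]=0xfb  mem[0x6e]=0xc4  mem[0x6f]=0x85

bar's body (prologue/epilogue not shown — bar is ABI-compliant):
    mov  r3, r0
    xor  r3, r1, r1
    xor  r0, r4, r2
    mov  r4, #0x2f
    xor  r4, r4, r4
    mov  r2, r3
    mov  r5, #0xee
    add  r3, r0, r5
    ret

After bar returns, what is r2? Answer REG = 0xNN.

REG = 0x00

prologue: push r3 → mem[0x6f]=0x05, sp=0x6f
prologue: push r5 → mem[0x6e]=0x9a, sp=0x6e
body[0] mov  r3, r0 → r3=0x91
body[1] xor  r3, r1, r1 → r3=0x00
body[2] xor  r0, r4, r2 → r0=0xdc
body[3] mov  r4, #0x2f → r4=0x2f
body[4] xor  r4, r4, r4 → r4=0x00
body[5] mov  r2, r3 → r2=0x00
body[6] mov  r5, #0xee → r5=0xee
body[7] add  r3, r0, r5 → r3=0xca
epilogue: pop r5=0x9a, sp=0x6f
epilogue: pop r3=0x05, sp=0x70
r2 is caller-saved → body value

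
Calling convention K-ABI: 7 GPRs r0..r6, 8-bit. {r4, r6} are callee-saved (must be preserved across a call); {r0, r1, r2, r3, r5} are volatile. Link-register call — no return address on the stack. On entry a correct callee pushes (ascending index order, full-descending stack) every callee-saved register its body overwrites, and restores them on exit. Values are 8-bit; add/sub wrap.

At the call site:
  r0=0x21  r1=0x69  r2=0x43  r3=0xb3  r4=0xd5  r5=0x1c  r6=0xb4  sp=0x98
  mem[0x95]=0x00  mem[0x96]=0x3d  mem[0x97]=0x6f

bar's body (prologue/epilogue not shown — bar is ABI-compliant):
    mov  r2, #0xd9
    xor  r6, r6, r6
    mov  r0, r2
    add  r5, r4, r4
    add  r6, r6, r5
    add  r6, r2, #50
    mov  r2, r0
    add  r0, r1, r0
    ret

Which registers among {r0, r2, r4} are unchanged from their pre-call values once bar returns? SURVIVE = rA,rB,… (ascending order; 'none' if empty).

SURVIVE = r4

prologue: push r6 → mem[0x97]=0xb4, sp=0x97
body[0] mov  r2, #0xd9 → r2=0xd9
body[1] xor  r6, r6, r6 → r6=0x00
body[2] mov  r0, r2 → r0=0xd9
body[3] add  r5, r4, r4 → r5=0xaa
body[4] add  r6, r6, r5 → r6=0xaa
body[5] add  r6, r2, #50 → r6=0x0b
body[6] mov  r2, r0 → r2=0xd9
body[7] add  r0, r1, r0 → r0=0x42
epilogue: pop r6=0xb4, sp=0x98
r0: caller-saved, written=True
r2: caller-saved, written=True
r4: callee-saved, written=False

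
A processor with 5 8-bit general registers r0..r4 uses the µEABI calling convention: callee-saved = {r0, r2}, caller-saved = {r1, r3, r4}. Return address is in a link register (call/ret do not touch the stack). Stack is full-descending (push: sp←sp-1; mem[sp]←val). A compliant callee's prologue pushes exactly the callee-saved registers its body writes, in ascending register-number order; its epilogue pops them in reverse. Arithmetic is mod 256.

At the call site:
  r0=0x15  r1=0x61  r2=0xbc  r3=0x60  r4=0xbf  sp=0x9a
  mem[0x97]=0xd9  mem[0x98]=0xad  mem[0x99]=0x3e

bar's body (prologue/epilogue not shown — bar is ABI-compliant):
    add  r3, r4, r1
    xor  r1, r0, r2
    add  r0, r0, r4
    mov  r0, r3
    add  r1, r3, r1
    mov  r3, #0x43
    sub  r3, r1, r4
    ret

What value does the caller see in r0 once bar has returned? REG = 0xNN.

prologue: push r0 → mem[0x99]=0x15, sp=0x99
body[0] add  r3, r4, r1 → r3=0x20
body[1] xor  r1, r0, r2 → r1=0xa9
body[2] add  r0, r0, r4 → r0=0xd4
body[3] mov  r0, r3 → r0=0x20
body[4] add  r1, r3, r1 → r1=0xc9
body[5] mov  r3, #0x43 → r3=0x43
body[6] sub  r3, r1, r4 → r3=0x0a
epilogue: pop r0=0x15, sp=0x9a
r0 is callee-saved → restored

REG = 0x15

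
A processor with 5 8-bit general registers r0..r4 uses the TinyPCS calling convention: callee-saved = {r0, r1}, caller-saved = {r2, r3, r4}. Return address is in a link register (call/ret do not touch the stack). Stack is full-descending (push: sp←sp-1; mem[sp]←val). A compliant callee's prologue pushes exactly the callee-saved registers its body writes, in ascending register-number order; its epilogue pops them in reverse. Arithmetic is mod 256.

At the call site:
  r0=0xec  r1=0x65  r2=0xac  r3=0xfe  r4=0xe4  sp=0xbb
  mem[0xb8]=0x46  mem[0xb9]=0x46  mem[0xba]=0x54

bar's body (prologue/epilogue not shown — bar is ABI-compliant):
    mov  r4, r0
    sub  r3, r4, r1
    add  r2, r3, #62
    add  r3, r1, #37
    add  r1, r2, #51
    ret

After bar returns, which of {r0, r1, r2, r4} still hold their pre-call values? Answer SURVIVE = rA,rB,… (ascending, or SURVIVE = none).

prologue: push r1 → mem[0xba]=0x65, sp=0xba
body[0] mov  r4, r0 → r4=0xec
body[1] sub  r3, r4, r1 → r3=0x87
body[2] add  r2, r3, #62 → r2=0xc5
body[3] add  r3, r1, #37 → r3=0x8a
body[4] add  r1, r2, #51 → r1=0xf8
epilogue: pop r1=0x65, sp=0xbb
r0: callee-saved, written=False
r1: callee-saved, written=True
r2: caller-saved, written=True
r4: caller-saved, written=True

SURVIVE = r0,r1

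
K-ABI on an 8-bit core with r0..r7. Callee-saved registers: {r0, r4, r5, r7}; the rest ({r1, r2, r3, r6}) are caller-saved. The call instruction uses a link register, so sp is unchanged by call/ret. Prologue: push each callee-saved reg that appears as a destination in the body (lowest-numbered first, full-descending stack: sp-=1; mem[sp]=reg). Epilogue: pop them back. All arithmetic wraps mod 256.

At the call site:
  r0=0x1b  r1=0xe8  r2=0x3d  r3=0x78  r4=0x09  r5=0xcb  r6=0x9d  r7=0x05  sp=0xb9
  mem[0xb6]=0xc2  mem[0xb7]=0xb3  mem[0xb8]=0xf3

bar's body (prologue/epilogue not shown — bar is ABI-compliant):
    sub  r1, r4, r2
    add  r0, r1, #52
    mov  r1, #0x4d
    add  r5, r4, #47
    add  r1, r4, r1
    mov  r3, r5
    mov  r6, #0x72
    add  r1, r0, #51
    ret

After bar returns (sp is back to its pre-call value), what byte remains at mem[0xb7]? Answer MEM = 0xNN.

prologue: push r0 -> mem[0xb8]=0x1b, sp=0xb8
prologue: push r5 -> mem[0xb7]=0xcb, sp=0xb7
body[0] sub  r1, r4, r2 -> r1=0xcc
body[1] add  r0, r1, #52 -> r0=0x00
body[2] mov  r1, #0x4d -> r1=0x4d
body[3] add  r5, r4, #47 -> r5=0x38
body[4] add  r1, r4, r1 -> r1=0x56
body[5] mov  r3, r5 -> r3=0x38
body[6] mov  r6, #0x72 -> r6=0x72
body[7] add  r1, r0, #51 -> r1=0x33
epilogue: pop r5=0xcb, sp=0xb8
epilogue: pop r0=0x1b, sp=0xb9
prologue pushed ['r0', 'r5'] at ['0xb8', '0xb7']

MEM = 0xcb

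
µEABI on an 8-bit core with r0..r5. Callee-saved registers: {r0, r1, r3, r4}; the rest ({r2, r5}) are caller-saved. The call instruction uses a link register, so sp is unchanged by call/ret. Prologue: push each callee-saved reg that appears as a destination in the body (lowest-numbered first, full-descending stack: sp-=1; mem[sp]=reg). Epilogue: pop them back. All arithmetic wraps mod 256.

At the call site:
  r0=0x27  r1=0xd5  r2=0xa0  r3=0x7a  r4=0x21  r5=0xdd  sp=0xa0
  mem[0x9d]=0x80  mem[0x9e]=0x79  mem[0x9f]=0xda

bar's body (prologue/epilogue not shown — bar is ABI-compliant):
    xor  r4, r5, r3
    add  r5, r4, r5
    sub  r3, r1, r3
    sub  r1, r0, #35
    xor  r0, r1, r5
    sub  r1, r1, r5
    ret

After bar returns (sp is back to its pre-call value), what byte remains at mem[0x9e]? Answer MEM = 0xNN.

prologue: push r0 -> mem[0x9f]=0x27, sp=0x9f
prologue: push r1 -> mem[0x9e]=0xd5, sp=0x9e
prologue: push r3 -> mem[0x9d]=0x7a, sp=0x9d
prologue: push r4 -> mem[0x9c]=0x21, sp=0x9c
body[0] xor  r4, r5, r3 -> r4=0xa7
body[1] add  r5, r4, r5 -> r5=0x84
body[2] sub  r3, r1, r3 -> r3=0x5b
body[3] sub  r1, r0, #35 -> r1=0x04
body[4] xor  r0, r1, r5 -> r0=0x80
body[5] sub  r1, r1, r5 -> r1=0x80
epilogue: pop r4=0x21, sp=0x9d
epilogue: pop r3=0x7a, sp=0x9e
epilogue: pop r1=0xd5, sp=0x9f
epilogue: pop r0=0x27, sp=0xa0
prologue pushed ['r0', 'r1', 'r3', 'r4'] at ['0x9f', '0x9e', '0x9d', '0x9c']

MEM = 0xd5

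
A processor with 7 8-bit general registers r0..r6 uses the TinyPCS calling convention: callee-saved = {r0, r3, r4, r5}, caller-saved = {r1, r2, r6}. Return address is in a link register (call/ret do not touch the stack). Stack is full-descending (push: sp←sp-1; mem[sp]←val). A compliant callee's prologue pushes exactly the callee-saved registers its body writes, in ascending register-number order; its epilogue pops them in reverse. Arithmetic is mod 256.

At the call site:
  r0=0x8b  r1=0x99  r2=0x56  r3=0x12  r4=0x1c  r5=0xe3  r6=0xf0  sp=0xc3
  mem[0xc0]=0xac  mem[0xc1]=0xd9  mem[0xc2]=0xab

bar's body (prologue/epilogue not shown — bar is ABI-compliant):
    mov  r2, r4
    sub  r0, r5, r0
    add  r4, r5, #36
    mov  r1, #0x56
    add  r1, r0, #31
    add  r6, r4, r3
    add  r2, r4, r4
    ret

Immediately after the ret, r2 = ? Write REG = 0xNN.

prologue: push r0 -> mem[0xc2]=0x8b, sp=0xc2
prologue: push r4 -> mem[0xc1]=0x1c, sp=0xc1
body[0] mov  r2, r4 -> r2=0x1c
body[1] sub  r0, r5, r0 -> r0=0x58
body[2] add  r4, r5, #36 -> r4=0x07
body[3] mov  r1, #0x56 -> r1=0x56
body[4] add  r1, r0, #31 -> r1=0x77
body[5] add  r6, r4, r3 -> r6=0x19
body[6] add  r2, r4, r4 -> r2=0x0e
epilogue: pop r4=0x1c, sp=0xc2
epilogue: pop r0=0x8b, sp=0xc3
r2 is caller-saved -> body value

REG = 0x0e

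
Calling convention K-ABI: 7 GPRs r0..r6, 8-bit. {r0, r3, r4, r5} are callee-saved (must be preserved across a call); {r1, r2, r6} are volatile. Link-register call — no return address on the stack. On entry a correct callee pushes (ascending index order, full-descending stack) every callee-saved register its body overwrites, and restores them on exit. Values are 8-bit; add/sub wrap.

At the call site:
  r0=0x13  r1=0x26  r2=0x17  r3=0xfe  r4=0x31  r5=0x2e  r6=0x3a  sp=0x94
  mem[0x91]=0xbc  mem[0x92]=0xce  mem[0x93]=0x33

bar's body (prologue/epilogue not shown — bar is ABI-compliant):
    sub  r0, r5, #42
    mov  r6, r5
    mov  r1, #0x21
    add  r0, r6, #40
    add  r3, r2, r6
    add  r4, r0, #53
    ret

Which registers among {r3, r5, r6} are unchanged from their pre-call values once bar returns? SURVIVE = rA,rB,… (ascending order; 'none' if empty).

SURVIVE = r3,r5

prologue: push r0 -> mem[0x93]=0x13, sp=0x93
prologue: push r3 -> mem[0x92]=0xfe, sp=0x92
prologue: push r4 -> mem[0x91]=0x31, sp=0x91
body[0] sub  r0, r5, #42 -> r0=0x04
body[1] mov  r6, r5 -> r6=0x2e
body[2] mov  r1, #0x21 -> r1=0x21
body[3] add  r0, r6, #40 -> r0=0x56
body[4] add  r3, r2, r6 -> r3=0x45
body[5] add  r4, r0, #53 -> r4=0x8b
epilogue: pop r4=0x31, sp=0x92
epilogue: pop r3=0xfe, sp=0x93
epilogue: pop r0=0x13, sp=0x94
r3: callee-saved, written=True
r5: callee-saved, written=False
r6: caller-saved, written=True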